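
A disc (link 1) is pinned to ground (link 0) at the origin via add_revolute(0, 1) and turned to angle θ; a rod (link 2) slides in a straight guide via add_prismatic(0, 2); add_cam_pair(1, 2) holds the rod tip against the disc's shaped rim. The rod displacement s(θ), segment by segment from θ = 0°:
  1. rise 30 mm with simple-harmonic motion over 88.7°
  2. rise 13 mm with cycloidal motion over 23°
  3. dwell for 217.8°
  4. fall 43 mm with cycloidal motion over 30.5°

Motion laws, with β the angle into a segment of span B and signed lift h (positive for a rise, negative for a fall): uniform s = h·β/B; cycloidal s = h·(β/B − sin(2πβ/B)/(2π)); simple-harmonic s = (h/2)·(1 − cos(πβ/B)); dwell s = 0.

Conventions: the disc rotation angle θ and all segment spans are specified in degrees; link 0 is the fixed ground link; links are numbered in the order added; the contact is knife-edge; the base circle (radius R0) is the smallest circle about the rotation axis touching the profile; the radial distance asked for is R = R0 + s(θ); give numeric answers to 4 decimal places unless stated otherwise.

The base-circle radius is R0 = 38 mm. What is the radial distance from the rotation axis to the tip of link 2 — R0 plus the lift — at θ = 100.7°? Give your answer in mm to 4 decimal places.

segment 1 (0° to 88.7°, simple-harmonic, h = 30) is passed completely: s = 0.0000 + (30) = 30.0000
θ = 100.7° falls in segment 2 (88.7° to 111.7°, cycloidal, h = 13): β = 100.7 − 88.7 = 12°, B = 23°; Δs = 13·(0.5217 − sin(2π·0.5217)/(2π)) = 7.0643; s = 30.0000 + 7.0643 = 37.0643
R = R0 + s = 38 + 37.0643 = 75.0643

75.0643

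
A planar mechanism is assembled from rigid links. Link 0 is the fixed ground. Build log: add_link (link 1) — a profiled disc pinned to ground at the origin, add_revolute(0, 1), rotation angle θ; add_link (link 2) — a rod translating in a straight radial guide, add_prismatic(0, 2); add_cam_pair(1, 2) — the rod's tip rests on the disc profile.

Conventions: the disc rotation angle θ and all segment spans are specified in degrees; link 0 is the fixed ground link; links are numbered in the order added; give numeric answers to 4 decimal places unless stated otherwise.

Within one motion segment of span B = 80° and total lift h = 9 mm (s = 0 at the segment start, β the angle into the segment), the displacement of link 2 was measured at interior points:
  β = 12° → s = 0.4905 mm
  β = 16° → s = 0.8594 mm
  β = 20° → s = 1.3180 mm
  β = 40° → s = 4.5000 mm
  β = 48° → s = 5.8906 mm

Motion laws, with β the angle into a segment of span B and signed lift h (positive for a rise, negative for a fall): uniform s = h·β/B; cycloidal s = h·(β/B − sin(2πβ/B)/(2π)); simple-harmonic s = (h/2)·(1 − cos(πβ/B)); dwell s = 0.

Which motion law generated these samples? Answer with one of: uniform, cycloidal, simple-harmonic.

candidates at β/B = r: uniform s = h·r (linear in β); cycloidal s = h·(r − sin(2πr)/(2π)); simple-harmonic s = (h/2)(1 − cos(πr))
β=12°: printed 0.4905 | uniform 1.3500, cycloidal 0.1912, simple-harmonic 0.4905
β=16°: printed 0.8594 | uniform 1.8000, cycloidal 0.4377, simple-harmonic 0.8594
β=20°: printed 1.3180 | uniform 2.2500, cycloidal 0.8176, simple-harmonic 1.3180
β=40°: printed 4.5000 | uniform 4.5000, cycloidal 4.5000, simple-harmonic 4.5000
β=48°: printed 5.8906 | uniform 5.4000, cycloidal 6.2419, simple-harmonic 5.8906
only one law matches every sample → simple-harmonic

simple-harmonic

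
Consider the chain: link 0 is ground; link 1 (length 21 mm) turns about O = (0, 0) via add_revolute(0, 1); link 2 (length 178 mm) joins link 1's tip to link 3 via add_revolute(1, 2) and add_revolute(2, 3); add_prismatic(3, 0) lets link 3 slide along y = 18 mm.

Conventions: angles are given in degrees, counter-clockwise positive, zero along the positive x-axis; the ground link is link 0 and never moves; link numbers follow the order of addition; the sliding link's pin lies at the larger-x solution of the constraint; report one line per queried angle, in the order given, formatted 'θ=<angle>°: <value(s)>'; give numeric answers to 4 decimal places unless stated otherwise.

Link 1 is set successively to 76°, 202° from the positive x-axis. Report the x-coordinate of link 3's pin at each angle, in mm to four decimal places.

geometry: r = 21 mm, L = 178 mm, e = 18 mm
θ=76°: crank pin P = (r cos θ, r sin θ) = (5.080360, 20.376210)
θ=76°: h = r sin θ − e = 20.376210 − 18 = 2.376210
θ=76°: x = r cos θ + √(L² − h²) = 5.080360 + 177.984139 = 183.064498
θ=202°: crank pin P = (r cos θ, r sin θ) = (-19.470861, -7.866738)
θ=202°: h = r sin θ − e = -7.866738 − 18 = -25.866738
θ=202°: x = r cos θ + √(L² − h²) = -19.470861 + 176.110510 = 156.639649

θ=76°: 183.0645
θ=202°: 156.6396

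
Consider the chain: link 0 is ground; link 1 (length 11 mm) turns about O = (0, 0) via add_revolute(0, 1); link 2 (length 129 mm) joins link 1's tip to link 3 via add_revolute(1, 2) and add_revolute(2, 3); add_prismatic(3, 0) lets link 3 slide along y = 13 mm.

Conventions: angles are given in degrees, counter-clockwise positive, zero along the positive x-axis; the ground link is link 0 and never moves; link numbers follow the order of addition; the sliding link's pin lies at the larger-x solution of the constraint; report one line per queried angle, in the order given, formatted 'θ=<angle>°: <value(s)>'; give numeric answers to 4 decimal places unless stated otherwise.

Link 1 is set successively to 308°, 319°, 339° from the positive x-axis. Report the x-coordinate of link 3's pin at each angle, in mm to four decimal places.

geometry: r = 11 mm, L = 129 mm, e = 13 mm
θ=308°: crank pin P = (r cos θ, r sin θ) = (6.772276, -8.668118)
θ=308°: h = r sin θ − e = -8.668118 − 13 = -21.668118
θ=308°: x = r cos θ + √(L² − h²) = 6.772276 + 127.167184 = 133.939460
θ=319°: crank pin P = (r cos θ, r sin θ) = (8.301805, -7.216649)
θ=319°: h = r sin θ − e = -7.216649 − 13 = -20.216649
θ=319°: x = r cos θ + √(L² − h²) = 8.301805 + 127.405993 = 135.707799
θ=339°: crank pin P = (r cos θ, r sin θ) = (10.269385, -3.942047)
θ=339°: h = r sin θ − e = -3.942047 − 13 = -16.942047
θ=339°: x = r cos θ + √(L² − h²) = 10.269385 + 127.882630 = 138.152015

θ=308°: 133.9395
θ=319°: 135.7078
θ=339°: 138.1520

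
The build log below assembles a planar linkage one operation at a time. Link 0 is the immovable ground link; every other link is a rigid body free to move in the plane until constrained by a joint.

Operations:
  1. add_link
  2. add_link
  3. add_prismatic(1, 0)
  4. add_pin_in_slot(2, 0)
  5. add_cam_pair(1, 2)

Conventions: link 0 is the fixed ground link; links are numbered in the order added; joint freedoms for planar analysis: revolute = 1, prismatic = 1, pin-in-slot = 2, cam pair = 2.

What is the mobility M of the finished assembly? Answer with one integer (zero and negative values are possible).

ground; <1,0,0>
#1 <2,0,0>
#2 <3,0,0>
P:1↔0 J1 <3,1,0>
PS:2↔0 J2 <3,1,1>
C:1↔2 J2 <3,1,2>
3×2 − 2×1 − 1×2 = 2

M = 2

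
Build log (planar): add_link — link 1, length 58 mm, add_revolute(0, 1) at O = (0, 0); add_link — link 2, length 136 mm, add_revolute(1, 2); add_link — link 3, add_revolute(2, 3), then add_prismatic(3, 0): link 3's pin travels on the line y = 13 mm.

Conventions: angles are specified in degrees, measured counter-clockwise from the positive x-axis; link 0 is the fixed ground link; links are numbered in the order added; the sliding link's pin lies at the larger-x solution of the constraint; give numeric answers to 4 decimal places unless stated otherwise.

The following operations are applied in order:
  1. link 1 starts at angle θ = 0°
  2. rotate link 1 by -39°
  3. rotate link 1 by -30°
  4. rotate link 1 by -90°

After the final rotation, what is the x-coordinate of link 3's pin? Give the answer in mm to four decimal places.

geometry: r = 58 mm, L = 136 mm, e = 13 mm; θ starts at 0°
rotate link 1 by -39°: θ ← 0° -39° = -39°
rotate link 1 by -30°: θ ← -39° -30° = -69°
rotate link 1 by -90°: θ ← -69° -90° = -159°
crank pin P = (r cos θ, r sin θ) = (-54.147665, -20.785341)
h = r sin θ − e = -20.785341 − 13 = -33.785341
x = r cos θ + √(L² − h²) = -54.147665 + 131.736672 = 77.589007

77.5890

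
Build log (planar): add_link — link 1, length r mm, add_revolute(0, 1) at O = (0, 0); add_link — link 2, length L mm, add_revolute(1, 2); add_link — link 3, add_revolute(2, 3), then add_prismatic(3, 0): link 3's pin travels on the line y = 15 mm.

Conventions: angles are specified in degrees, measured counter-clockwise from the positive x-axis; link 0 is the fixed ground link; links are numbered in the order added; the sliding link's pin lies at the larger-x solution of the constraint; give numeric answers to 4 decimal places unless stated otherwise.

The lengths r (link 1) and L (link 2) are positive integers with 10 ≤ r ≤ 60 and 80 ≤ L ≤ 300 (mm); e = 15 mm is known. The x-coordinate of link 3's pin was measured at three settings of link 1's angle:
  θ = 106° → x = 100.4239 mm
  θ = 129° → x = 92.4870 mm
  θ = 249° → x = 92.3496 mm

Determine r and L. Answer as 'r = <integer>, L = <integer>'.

constraint per measurement: (x − r cos θ)² + (r sin θ − e)² = L²
subtracting the θ₁ and θ₂ equations cancels the r² and L² terms:
r = (x₁² − x₂²) / (2[(x₁cos θ₁ + e sin θ₁) − (x₂cos θ₂ + e sin θ₂)]) = 23.0000 → r = 23
L² = (x₁ − r cos θ₁)² + (r sin θ₁ − e)² = 11448.9957 → L = 107.0000 → L = 107
check at θ₃=249°: x = 92.3496 (printed 92.3496) ✓

r = 23, L = 107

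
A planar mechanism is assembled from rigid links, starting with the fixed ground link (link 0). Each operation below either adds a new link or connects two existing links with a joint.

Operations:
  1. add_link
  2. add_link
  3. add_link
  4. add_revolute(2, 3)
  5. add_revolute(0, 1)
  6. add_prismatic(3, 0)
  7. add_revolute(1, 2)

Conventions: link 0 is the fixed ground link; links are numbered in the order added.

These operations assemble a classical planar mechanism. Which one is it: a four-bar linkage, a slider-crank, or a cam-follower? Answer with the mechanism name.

links: 4 (incl. ground); joints: 3 revolute, 1 prismatic, 0 higher (cam) pair, forming one closed loop
4 links, 3 revolutes + 1 prismatic in one loop → slider-crank

slider-crank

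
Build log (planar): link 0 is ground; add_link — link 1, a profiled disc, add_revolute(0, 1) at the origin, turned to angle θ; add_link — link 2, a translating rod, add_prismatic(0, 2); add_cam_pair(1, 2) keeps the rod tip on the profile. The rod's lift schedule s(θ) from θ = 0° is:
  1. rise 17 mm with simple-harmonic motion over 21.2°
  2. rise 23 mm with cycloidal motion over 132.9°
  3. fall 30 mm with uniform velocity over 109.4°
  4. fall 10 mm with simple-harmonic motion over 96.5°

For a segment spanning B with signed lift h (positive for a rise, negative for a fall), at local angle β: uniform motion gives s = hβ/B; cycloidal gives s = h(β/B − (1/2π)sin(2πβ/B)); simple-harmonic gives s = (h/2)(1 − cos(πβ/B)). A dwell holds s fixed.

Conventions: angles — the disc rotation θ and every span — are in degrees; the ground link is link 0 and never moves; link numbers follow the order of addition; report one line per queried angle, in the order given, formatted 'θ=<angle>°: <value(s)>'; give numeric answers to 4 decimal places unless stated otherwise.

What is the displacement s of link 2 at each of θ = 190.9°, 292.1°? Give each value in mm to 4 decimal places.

seg 1 [0°–21.2°] simple-harmonic, h=17: full span → s += 17 → s = 17.0000
seg 2 [21.2°–154.1°] cycloidal, h=23: full span → s += 23 → s = 40.0000
seg 3 [154.1°–263.5°] uniform, h=-30: θ=190.9° here. β=36.8, B=109.4. -30·36.8/109.4 = -10.0914 → s = 29.9086
seg 3 [154.1°–263.5°] uniform, h=-30: full span → s += -30 → s = 10.0000
seg 4 [263.5°–360°] simple-harmonic, h=-10: θ=292.1° here. β=28.6, B=96.5. -10/2·(1 − cos(π·0.2964)) = -2.0152 → s = 7.9848

θ=190.9°: 29.9086
θ=292.1°: 7.9848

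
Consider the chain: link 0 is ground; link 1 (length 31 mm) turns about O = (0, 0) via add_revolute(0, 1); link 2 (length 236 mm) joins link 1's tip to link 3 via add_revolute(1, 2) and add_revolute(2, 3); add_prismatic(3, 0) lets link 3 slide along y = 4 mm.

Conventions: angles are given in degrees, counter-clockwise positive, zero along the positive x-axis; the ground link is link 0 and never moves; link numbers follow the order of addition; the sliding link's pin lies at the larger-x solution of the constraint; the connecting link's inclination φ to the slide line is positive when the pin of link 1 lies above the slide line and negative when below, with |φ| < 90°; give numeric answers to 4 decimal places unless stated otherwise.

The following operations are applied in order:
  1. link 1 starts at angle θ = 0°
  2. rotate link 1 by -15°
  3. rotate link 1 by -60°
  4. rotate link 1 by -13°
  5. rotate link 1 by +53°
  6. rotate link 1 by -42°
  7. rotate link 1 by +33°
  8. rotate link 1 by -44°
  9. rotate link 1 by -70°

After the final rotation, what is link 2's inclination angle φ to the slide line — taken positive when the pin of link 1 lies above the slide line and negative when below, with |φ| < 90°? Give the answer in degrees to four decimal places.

geometry: r = 31 mm, L = 236 mm, e = 4 mm; θ starts at 0°
rotate link 1 by -15°: θ ← 0° -15° = -15°
rotate link 1 by -60°: θ ← -15° -60° = -75°
rotate link 1 by -13°: θ ← -75° -13° = -88°
rotate link 1 by +53°: θ ← -88° +53° = -35°
rotate link 1 by -42°: θ ← -35° -42° = -77°
rotate link 1 by +33°: θ ← -77° +33° = -44°
rotate link 1 by -44°: θ ← -44° -44° = -88°
rotate link 1 by -70°: θ ← -88° -70° = -158°
h = r sin θ − e = -11.612804 − 4 = -15.612804
sin φ = h / L = -15.612804 / 236 = -0.06615595
φ = arcsin(-0.06615595) = -3.793227°

-3.7932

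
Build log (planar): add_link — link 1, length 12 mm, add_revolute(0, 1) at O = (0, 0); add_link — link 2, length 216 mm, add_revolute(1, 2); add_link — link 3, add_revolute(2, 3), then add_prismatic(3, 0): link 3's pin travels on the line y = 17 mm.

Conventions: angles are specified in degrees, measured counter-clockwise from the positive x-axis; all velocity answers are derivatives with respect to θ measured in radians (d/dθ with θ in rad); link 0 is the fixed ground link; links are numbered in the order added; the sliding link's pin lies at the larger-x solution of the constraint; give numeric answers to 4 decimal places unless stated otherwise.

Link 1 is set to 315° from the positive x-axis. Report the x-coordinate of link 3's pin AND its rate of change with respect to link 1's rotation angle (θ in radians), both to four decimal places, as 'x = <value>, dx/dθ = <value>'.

geometry: r = 12 mm, L = 216 mm, e = 17 mm
crank pin P = (r cos θ, r sin θ) = (8.485281, -8.485281)
h = r sin θ − e = -8.485281 − 17 = -25.485281
x = r cos θ + √(L² − h²) = 8.485281 + 214.491260 = 222.976541
dx/dθ = −r sin θ − h·r cos θ/√(L² − h²) (θ in radians; h = -25.485281) = 9.493480

x = 222.9765, dx/dθ = 9.4935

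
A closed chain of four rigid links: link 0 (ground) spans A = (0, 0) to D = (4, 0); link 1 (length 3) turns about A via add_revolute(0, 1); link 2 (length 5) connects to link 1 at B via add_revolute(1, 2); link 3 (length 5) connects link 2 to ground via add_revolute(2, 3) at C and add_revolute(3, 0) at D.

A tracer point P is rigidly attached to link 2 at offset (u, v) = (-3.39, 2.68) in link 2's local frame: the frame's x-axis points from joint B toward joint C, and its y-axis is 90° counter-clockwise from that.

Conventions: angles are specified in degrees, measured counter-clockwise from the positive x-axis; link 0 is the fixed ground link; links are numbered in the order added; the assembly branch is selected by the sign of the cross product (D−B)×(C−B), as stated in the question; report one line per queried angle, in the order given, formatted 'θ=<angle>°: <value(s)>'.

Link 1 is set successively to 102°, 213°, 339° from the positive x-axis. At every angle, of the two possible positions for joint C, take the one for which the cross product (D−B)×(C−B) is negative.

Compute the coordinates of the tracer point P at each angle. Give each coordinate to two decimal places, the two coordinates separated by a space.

A=(0,0), D=(4.00,0)
θ=102°: B = A + 3.00·(cos102°, sin102°) = (-0.6237, 2.9344)
θ=102°: |BD| = 5.4763
θ=102°: circle(B,5.00) ∩ circle(D,5.00): a=2.7382, h=4.1836
θ=102°:   candidates: C₊=(3.9299,4.9995) cross=22.911; C₋=(-0.5536,-2.0651) cross=-22.911
θ=102°:   branch - wants cross < 0 → take C=(-0.5536,-2.0651) (cross=-22.911)
θ=102°: ex = (C−B)/|BC| = (0.0140,-0.9999); ey = (0.9999,0.0140)
θ=102°: P = B + -3.39·ex + 2.68·ey = (2.0085,6.3617)
θ=213°: B = A + 3.00·(cos213°, sin213°) = (-2.5160, -1.6339)
θ=213°: |BD| = 6.7177
θ=213°: circle(B,5.00) ∩ circle(D,5.00): a=3.3589, h=3.7038
θ=213°:   candidates: C₊=(-0.1589,2.7756) cross=24.881; C₋=(1.6428,-4.4095) cross=-24.881
θ=213°:   branch - wants cross < 0 → take C=(1.6428,-4.4095) (cross=-24.881)
θ=213°: ex = (C−B)/|BC| = (0.8318,-0.5551); ey = (0.5551,0.8318)
θ=213°: P = B + -3.39·ex + 2.68·ey = (-3.8480,2.4771)
θ=339°: B = A + 3.00·(cos339°, sin339°) = (2.8007, -1.0751)
θ=339°: |BD| = 1.6106
θ=339°: circle(B,5.00) ∩ circle(D,5.00): a=0.8053, h=4.9347
θ=339°:   candidates: C₊=(0.1064,3.1368) cross=7.948; C₋=(6.6944,-4.2119) cross=-7.948
θ=339°:   branch - wants cross < 0 → take C=(6.6944,-4.2119) (cross=-7.948)
θ=339°: ex = (C−B)/|BC| = (0.7787,-0.6274); ey = (0.6274,0.7787)
θ=339°: P = B + -3.39·ex + 2.68·ey = (1.8422,3.1386)

θ=102°: 2.01 6.36
θ=213°: -3.85 2.48
θ=339°: 1.84 3.14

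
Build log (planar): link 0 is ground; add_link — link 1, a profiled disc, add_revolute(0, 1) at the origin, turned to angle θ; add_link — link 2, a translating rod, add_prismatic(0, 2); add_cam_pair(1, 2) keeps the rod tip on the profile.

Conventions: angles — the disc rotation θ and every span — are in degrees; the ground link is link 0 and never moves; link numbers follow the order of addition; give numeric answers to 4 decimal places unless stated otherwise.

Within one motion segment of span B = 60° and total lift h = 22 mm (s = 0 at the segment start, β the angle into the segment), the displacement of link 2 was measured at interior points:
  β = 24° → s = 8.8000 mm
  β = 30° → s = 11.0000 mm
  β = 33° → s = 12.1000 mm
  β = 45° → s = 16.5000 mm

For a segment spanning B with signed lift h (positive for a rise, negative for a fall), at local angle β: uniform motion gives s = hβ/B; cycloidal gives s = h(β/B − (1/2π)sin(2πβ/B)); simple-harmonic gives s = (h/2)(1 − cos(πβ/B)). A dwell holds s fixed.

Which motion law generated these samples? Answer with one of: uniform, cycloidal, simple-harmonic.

candidates at β/B = r: uniform s = h·r (linear in β); cycloidal s = h·(r − sin(2πr)/(2π)); simple-harmonic s = (h/2)(1 − cos(πr))
β=24°: printed 8.8000 | uniform 8.8000, cycloidal 6.7419, simple-harmonic 7.6008
β=30°: printed 11.0000 | uniform 11.0000, cycloidal 11.0000, simple-harmonic 11.0000
β=33°: printed 12.1000 | uniform 12.1000, cycloidal 13.1820, simple-harmonic 12.7208
β=45°: printed 16.5000 | uniform 16.5000, cycloidal 20.0014, simple-harmonic 18.7782
only one law matches every sample → uniform

uniform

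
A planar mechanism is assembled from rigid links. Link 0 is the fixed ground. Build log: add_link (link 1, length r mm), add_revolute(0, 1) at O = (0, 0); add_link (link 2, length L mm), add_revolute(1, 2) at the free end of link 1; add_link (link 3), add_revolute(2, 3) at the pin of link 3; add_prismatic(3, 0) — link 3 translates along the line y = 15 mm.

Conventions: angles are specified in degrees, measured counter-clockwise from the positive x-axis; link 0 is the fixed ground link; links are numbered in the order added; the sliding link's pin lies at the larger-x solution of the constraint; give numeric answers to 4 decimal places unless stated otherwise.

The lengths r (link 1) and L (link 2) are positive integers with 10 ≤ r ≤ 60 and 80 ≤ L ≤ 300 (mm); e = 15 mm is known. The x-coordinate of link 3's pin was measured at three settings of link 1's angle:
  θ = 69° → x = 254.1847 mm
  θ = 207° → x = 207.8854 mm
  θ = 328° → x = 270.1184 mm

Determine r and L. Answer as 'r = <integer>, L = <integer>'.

constraint per measurement: (x − r cos θ)² + (r sin θ − e)² = L²
subtracting the θ₁ and θ₂ equations cancels the r² and L² terms:
r = (x₁² − x₂²) / (2[(x₁cos θ₁ + e sin θ₁) − (x₂cos θ₂ + e sin θ₂)]) = 36.0000 → r = 36
L² = (x₁ − r cos θ₁)² + (r sin θ₁ − e)² = 58563.9961 → L = 242.0000 → L = 242
check at θ₃=328°: x = 270.1184 (printed 270.1184) ✓

r = 36, L = 242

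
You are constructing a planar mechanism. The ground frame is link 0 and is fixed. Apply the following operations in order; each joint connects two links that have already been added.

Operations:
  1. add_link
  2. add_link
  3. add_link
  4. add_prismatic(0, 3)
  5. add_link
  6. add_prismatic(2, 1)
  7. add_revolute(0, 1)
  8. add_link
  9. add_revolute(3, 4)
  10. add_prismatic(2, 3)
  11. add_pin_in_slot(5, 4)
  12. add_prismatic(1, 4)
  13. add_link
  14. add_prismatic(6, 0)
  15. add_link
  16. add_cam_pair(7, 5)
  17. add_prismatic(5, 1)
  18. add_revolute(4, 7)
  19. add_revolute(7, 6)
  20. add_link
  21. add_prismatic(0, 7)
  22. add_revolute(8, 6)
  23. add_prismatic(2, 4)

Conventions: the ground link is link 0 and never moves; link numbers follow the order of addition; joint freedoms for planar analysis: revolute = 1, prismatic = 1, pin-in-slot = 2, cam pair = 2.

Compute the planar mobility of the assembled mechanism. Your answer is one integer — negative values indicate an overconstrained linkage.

ground; <1,0,0>
#1 <2,0,0>
#2 <3,0,0>
#3 <4,0,0>
P:0↔3 J1 <4,1,0>
#4 <5,1,0>
P:2↔1 J1 <5,2,0>
R:0↔1 J1 <5,3,0>
#5 <6,3,0>
R:3↔4 J1 <6,4,0>
P:2↔3 J1 <6,5,0>
PS:5↔4 J2 <6,5,1>
P:1↔4 J1 <6,6,1>
#6 <7,6,1>
P:6↔0 J1 <7,7,1>
#7 <8,7,1>
C:7↔5 J2 <8,7,2>
P:5↔1 J1 <8,8,2>
R:4↔7 J1 <8,9,2>
R:7↔6 J1 <8,10,2>
#8 <9,10,2>
P:0↔7 J1 <9,11,2>
R:8↔6 J1 <9,12,2>
P:2↔4 J1 <9,13,2>
3×8 − 2×13 − 1×2 = -4

M = -4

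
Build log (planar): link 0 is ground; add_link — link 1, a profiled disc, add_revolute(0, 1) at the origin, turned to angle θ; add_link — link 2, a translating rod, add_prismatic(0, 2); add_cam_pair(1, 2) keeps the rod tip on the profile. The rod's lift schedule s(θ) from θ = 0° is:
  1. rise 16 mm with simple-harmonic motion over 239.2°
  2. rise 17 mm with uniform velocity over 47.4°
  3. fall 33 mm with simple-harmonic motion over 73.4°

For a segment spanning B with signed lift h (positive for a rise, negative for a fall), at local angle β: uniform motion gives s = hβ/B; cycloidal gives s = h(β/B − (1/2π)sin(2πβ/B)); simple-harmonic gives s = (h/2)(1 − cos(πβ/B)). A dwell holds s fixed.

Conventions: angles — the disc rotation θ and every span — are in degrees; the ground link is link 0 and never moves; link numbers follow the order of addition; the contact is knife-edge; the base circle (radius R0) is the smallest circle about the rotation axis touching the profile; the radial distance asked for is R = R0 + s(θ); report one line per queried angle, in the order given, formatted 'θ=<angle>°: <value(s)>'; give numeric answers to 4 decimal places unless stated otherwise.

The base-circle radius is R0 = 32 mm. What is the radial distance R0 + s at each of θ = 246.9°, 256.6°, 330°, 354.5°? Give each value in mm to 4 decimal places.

seg 1 [0°–239.2°] simple-harmonic, h=16: full span → s += 16 → s = 16.0000
seg 2 [239.2°–286.6°] uniform, h=17: θ=246.9° here. β=7.7, B=47.4. 17·7.7/47.4 = 2.7616 → s = 18.7616
seg 2 [239.2°–286.6°] uniform, h=17: θ=256.6° here. β=17.4, B=47.4. 17·17.4/47.4 = 6.2405 → s = 22.2405
seg 2 [239.2°–286.6°] uniform, h=17: full span → s += 17 → s = 33.0000
seg 3 [286.6°–360°] simple-harmonic, h=-33: θ=330° here. β=43.4, B=73.4. -33/2·(1 − cos(π·0.5913)) = -21.1671 → s = 11.8329
seg 3 [286.6°–360°] simple-harmonic, h=-33: θ=354.5° here. β=67.9, B=73.4. -33/2·(1 − cos(π·0.9251)) = -32.5449 → s = 0.4551
θ=246.9°: R = R0 + s = 32 + 18.7616 = 50.7616
θ=256.6°: R = R0 + s = 32 + 22.2405 = 54.2405
θ=330°: R = R0 + s = 32 + 11.8329 = 43.8329
θ=354.5°: R = R0 + s = 32 + 0.4551 = 32.4551

θ=246.9°: 50.7616
θ=256.6°: 54.2405
θ=330°: 43.8329
θ=354.5°: 32.4551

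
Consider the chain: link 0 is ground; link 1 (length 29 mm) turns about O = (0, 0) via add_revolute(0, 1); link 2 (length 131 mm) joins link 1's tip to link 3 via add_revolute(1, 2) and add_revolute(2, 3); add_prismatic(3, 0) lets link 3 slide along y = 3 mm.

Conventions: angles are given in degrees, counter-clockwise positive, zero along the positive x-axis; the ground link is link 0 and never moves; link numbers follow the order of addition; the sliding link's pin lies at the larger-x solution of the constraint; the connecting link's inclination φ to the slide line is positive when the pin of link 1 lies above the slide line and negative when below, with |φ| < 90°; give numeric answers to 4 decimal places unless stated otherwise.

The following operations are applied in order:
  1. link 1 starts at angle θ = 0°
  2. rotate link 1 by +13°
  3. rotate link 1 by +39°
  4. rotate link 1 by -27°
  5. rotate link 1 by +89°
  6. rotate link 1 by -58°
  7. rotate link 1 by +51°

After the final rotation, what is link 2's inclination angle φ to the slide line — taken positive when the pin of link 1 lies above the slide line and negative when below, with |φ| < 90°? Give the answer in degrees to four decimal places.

geometry: r = 29 mm, L = 131 mm, e = 3 mm; θ starts at 0°
rotate link 1 by +13°: θ ← 0° +13° = 13°
rotate link 1 by +39°: θ ← 13° +39° = 52°
rotate link 1 by -27°: θ ← 52° -27° = 25°
rotate link 1 by +89°: θ ← 25° +89° = 114°
rotate link 1 by -58°: θ ← 114° -58° = 56°
rotate link 1 by +51°: θ ← 56° +51° = 107°
h = r sin θ − e = 27.732838 − 3 = 24.732838
sin φ = h / L = 24.732838 / 131 = 0.18880029
φ = arcsin(0.18880029) = 10.882779°

10.8828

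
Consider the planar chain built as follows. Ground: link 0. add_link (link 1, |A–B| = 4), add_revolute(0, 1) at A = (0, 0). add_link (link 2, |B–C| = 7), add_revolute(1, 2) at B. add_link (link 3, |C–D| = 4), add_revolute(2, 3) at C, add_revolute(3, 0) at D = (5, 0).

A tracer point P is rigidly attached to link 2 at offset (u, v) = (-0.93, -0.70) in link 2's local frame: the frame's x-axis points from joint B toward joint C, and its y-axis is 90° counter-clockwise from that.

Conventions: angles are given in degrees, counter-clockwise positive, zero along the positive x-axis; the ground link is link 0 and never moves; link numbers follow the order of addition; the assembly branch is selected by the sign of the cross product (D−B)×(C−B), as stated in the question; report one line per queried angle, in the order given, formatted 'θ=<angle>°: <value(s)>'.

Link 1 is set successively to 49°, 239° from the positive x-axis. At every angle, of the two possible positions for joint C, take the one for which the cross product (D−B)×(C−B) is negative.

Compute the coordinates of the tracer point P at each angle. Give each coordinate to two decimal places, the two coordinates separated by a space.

A=(0,0), D=(5.00,0)
θ=49°: B = A + 4.00·(cos49°, sin49°) = (2.6242, 3.0188)
θ=49°: |BD| = 3.8416
θ=49°: circle(B,7.00) ∩ circle(D,4.00): a=6.2159, h=3.2191
θ=49°:   candidates: C₊=(8.9980,0.1250) cross=12.366; C₋=(3.9387,-3.8566) cross=-12.366
θ=49°:   branch - wants cross < 0 → take C=(3.9387,-3.8566) (cross=-12.366)
θ=49°: ex = (C−B)/|BC| = (0.1878,-0.9822); ey = (0.9822,0.1878)
θ=49°: P = B + -0.93·ex + -0.70·ey = (1.7621,3.8008)
θ=239°: B = A + 4.00·(cos239°, sin239°) = (-2.0602, -3.4287)
θ=239°: |BD| = 7.8487
θ=239°: circle(B,7.00) ∩ circle(D,4.00): a=6.0266, h=3.5609
θ=239°:   candidates: C₊=(1.8054,2.4072) cross=27.948; C₋=(4.9166,-3.9991) cross=-27.948
θ=239°:   branch - wants cross < 0 → take C=(4.9166,-3.9991) (cross=-27.948)
θ=239°: ex = (C−B)/|BC| = (0.9967,-0.0815); ey = (0.0815,0.9967)
θ=239°: P = B + -0.93·ex + -0.70·ey = (-3.0441,-4.0506)

θ=49°: 1.76 3.80
θ=239°: -3.04 -4.05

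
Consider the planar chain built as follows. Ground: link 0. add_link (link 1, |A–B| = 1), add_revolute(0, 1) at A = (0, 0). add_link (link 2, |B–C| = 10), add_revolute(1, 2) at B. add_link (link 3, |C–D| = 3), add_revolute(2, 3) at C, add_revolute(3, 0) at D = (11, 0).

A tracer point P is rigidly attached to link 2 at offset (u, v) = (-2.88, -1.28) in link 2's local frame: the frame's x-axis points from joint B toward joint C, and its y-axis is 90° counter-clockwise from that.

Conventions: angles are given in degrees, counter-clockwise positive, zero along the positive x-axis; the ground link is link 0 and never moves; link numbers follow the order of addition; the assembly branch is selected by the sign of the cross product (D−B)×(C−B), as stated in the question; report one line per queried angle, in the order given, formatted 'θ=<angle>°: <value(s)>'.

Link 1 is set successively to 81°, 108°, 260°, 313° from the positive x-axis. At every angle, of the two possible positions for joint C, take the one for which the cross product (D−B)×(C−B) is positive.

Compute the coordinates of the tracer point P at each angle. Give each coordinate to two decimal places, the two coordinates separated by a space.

A=(0,0), D=(11.00,0)
θ=81°: B = A + 1.00·(cos81°, sin81°) = (0.1564, 0.9877)
θ=81°: |BD| = 10.8885
θ=81°: circle(B,10.00) ∩ circle(D,3.00): a=9.6230, h=2.7200
θ=81°:   candidates: C₊=(9.9865,2.8236) cross=29.617; C₋=(9.4930,-2.5940) cross=-29.617
θ=81°:   branch + wants cross > 0 → take C=(9.9865,2.8236) (cross=29.617)
θ=81°: ex = (C−B)/|BC| = (0.9830,0.1836); ey = (-0.1836,0.9830)
θ=81°: P = B + -2.88·ex + -1.28·ey = (-2.4396,-0.7993)
θ=108°: B = A + 1.00·(cos108°, sin108°) = (-0.3090, 0.9511)
θ=108°: |BD| = 11.3489
θ=108°: circle(B,10.00) ∩ circle(D,3.00): a=9.6837, h=2.4954
θ=108°:   candidates: C₊=(9.5497,2.6261) cross=28.320; C₋=(9.1315,-2.3470) cross=-28.320
θ=108°:   branch + wants cross > 0 → take C=(9.5497,2.6261) (cross=28.320)
θ=108°: ex = (C−B)/|BC| = (0.9859,0.1675); ey = (-0.1675,0.9859)
θ=108°: P = B + -2.88·ex + -1.28·ey = (-2.9339,-0.7933)
θ=260°: B = A + 1.00·(cos260°, sin260°) = (-0.1736, -0.9848)
θ=260°: |BD| = 11.2170
θ=260°: circle(B,10.00) ∩ circle(D,3.00): a=9.6648, h=2.5673
θ=260°:   candidates: C₊=(9.2285,2.4211) cross=28.797; C₋=(9.6793,-2.6936) cross=-28.797
θ=260°:   branch + wants cross > 0 → take C=(9.2285,2.4211) (cross=28.797)
θ=260°: ex = (C−B)/|BC| = (0.9402,0.3406); ey = (-0.3406,0.9402)
θ=260°: P = B + -2.88·ex + -1.28·ey = (-2.4455,-3.1692)
θ=313°: B = A + 1.00·(cos313°, sin313°) = (0.6820, -0.7314)
θ=313°: |BD| = 10.3439
θ=313°: circle(B,10.00) ∩ circle(D,3.00): a=9.5707, h=2.8986
θ=313°:   candidates: C₊=(10.0238,2.8367) cross=29.983; C₋=(10.4337,-2.9461) cross=-29.983
θ=313°:   branch + wants cross > 0 → take C=(10.0238,2.8367) (cross=29.983)
θ=313°: ex = (C−B)/|BC| = (0.9342,0.3568); ey = (-0.3568,0.9342)
θ=313°: P = B + -2.88·ex + -1.28·ey = (-1.5517,-2.9547)

θ=81°: -2.44 -0.80
θ=108°: -2.93 -0.79
θ=260°: -2.45 -3.17
θ=313°: -1.55 -2.95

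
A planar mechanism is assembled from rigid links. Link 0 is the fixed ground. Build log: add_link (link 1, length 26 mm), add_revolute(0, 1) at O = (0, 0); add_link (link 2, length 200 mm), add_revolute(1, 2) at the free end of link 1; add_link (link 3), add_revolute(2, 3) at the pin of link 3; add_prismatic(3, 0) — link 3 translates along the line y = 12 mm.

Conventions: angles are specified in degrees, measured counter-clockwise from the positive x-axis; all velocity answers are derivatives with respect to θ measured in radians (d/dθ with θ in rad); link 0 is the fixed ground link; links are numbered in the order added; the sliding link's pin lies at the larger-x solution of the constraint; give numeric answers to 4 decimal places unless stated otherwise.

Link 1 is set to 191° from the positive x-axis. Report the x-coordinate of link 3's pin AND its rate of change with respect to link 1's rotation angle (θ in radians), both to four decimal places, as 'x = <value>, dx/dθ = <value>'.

geometry: r = 26 mm, L = 200 mm, e = 12 mm
crank pin P = (r cos θ, r sin θ) = (-25.522307, -4.961034)
h = r sin θ − e = -4.961034 − 12 = -16.961034
x = r cos θ + √(L² − h²) = -25.522307 + 199.279511 = 173.757204
dx/dθ = −r sin θ − h·r cos θ/√(L² − h²) (θ in radians; h = -16.961034) = 2.788785

x = 173.7572, dx/dθ = 2.7888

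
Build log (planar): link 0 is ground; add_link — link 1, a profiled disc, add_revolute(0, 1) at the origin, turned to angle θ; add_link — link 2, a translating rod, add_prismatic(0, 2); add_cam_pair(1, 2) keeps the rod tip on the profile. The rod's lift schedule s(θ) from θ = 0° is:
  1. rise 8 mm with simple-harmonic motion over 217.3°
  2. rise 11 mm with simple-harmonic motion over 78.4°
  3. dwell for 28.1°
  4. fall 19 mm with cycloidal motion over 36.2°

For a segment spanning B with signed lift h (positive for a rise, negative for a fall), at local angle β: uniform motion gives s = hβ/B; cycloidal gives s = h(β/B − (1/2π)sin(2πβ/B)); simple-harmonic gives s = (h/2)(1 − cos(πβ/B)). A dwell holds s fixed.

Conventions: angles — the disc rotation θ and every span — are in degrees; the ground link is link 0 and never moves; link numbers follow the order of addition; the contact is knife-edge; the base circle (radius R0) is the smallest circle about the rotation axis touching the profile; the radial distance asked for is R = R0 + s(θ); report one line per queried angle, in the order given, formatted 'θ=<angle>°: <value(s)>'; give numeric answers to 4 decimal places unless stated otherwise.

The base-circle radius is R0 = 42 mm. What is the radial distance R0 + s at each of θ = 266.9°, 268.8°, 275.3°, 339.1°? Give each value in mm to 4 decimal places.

seg 1 [0°–217.3°] simple-harmonic, h=8: full span → s += 8 → s = 8.0000
seg 2 [217.3°–295.7°] simple-harmonic, h=11: θ=266.9° here. β=49.6, B=78.4. 11/2·(1 − cos(π·0.6327)) = 7.7263 → s = 15.7263
seg 2 [217.3°–295.7°] simple-harmonic, h=11: θ=268.8° here. β=51.5, B=78.4. 11/2·(1 − cos(π·0.6569)) = 8.1024 → s = 16.1024
seg 2 [217.3°–295.7°] simple-harmonic, h=11: θ=275.3° here. β=58, B=78.4. 11/2·(1 − cos(π·0.7398)) = 9.2624 → s = 17.2624
seg 2 [217.3°–295.7°] simple-harmonic, h=11: full span → s += 11 → s = 19.0000
seg 3 [295.7°–323.8°] dwell: s stays 19.0000
seg 4 [323.8°–360°] cycloidal, h=-19: θ=339.1° here. β=15.3, B=36.2. -19·(0.4227 − sin(2π·0.4227)/(2π)) = -6.6179 → s = 12.3821
θ=266.9°: R = R0 + s = 42 + 15.7263 = 57.7263
θ=268.8°: R = R0 + s = 42 + 16.1024 = 58.1024
θ=275.3°: R = R0 + s = 42 + 17.2624 = 59.2624
θ=339.1°: R = R0 + s = 42 + 12.3821 = 54.3821

θ=266.9°: 57.7263
θ=268.8°: 58.1024
θ=275.3°: 59.2624
θ=339.1°: 54.3821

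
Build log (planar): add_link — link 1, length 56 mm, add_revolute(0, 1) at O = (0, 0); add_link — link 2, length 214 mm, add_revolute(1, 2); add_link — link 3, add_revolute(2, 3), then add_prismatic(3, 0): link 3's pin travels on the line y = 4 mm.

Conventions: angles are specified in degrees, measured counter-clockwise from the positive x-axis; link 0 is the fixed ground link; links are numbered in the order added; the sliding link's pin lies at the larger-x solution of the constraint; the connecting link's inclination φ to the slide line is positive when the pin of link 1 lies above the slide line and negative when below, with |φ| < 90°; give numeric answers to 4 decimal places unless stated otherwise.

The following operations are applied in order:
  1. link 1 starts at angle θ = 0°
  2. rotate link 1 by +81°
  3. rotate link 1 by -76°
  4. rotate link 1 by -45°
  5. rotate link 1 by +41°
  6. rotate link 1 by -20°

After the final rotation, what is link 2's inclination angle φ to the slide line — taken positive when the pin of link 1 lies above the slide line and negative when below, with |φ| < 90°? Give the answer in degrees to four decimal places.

geometry: r = 56 mm, L = 214 mm, e = 4 mm; θ starts at 0°
rotate link 1 by +81°: θ ← 0° +81° = 81°
rotate link 1 by -76°: θ ← 81° -76° = 5°
rotate link 1 by -45°: θ ← 5° -45° = -40°
rotate link 1 by +41°: θ ← -40° +41° = 1°
rotate link 1 by -20°: θ ← 1° -20° = -19°
h = r sin θ − e = -18.231817 − 4 = -22.231817
sin φ = h / L = -22.231817 / 214 = -0.10388699
φ = arcsin(-0.10388699) = -5.963045°

-5.9630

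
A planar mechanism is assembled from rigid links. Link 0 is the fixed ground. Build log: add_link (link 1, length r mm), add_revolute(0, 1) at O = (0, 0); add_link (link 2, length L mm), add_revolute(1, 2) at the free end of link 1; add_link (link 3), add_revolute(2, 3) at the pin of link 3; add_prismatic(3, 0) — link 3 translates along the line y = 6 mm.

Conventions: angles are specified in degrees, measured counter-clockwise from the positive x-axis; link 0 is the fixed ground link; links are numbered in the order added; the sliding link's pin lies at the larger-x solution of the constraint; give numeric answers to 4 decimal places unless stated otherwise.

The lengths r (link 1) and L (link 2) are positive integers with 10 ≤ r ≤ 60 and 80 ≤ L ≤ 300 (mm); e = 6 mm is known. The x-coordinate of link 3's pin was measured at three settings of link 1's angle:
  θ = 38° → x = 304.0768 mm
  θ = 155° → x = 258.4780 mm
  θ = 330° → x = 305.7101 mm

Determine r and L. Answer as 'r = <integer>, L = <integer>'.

constraint per measurement: (x − r cos θ)² + (r sin θ − e)² = L²
subtracting the θ₁ and θ₂ equations cancels the r² and L² terms:
r = (x₁² − x₂²) / (2[(x₁cos θ₁ + e sin θ₁) − (x₂cos θ₂ + e sin θ₂)]) = 26.9999 → r = 27
L² = (x₁ − r cos θ₁)² + (r sin θ₁ − e)² = 80088.9734 → L = 283.0000 → L = 283
check at θ₃=330°: x = 305.7101 (printed 305.7101) ✓

r = 27, L = 283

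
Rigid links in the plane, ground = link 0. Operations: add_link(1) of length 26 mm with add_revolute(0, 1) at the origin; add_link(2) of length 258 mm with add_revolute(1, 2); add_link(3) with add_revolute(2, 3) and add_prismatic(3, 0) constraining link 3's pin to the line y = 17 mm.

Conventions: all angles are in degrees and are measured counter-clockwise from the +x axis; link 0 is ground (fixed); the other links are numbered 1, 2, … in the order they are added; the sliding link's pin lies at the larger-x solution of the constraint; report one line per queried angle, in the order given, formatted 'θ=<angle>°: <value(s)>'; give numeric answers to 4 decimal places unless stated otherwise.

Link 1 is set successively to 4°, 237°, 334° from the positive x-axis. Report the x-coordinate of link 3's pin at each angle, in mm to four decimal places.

geometry: r = 26 mm, L = 258 mm, e = 17 mm
θ=4°: crank pin P = (r cos θ, r sin θ) = (25.936665, 1.813668)
θ=4°: h = r sin θ − e = 1.813668 − 17 = -15.186332
θ=4°: x = r cos θ + √(L² − h²) = 25.936665 + 257.552665 = 283.489330
θ=237°: crank pin P = (r cos θ, r sin θ) = (-14.160615, -21.805435)
θ=237°: h = r sin θ − e = -21.805435 − 17 = -38.805435
θ=237°: x = r cos θ + √(L² − h²) = -14.160615 + 255.064969 = 240.904354
θ=334°: crank pin P = (r cos θ, r sin θ) = (23.368645, -11.397650)
θ=334°: h = r sin θ − e = -11.397650 − 17 = -28.397650
θ=334°: x = r cos θ + √(L² − h²) = 23.368645 + 256.432396 = 279.801041

θ=4°: 283.4893
θ=237°: 240.9044
θ=334°: 279.8010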